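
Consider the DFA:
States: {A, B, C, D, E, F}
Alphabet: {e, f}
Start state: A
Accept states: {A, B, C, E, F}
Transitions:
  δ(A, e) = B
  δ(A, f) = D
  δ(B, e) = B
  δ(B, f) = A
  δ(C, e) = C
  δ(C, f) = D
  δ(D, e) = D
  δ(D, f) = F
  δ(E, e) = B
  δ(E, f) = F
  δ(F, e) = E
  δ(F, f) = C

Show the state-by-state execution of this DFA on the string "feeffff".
read 'f': A → D
  read 'e': D → D
  read 'e': D → D
  read 'f': D → F
  read 'f': F → C
  read 'f': C → D
  read 'f': D → F
A -> D -> D -> D -> F -> C -> D -> F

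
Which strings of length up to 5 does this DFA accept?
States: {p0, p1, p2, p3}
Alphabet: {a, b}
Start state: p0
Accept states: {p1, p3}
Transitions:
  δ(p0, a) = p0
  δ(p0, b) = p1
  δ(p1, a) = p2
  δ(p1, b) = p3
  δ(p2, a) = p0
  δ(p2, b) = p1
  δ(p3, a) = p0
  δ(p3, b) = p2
b, ab, bb, aab, abb, bab, aaab, aabb, abab, baab, babb, bbab, bbbb, aaaab, aaabb, aabab, abaab, ababb, abbab, abbbb, baaab, baabb, babab, bbaab, bbabb, bbbab, bbbbb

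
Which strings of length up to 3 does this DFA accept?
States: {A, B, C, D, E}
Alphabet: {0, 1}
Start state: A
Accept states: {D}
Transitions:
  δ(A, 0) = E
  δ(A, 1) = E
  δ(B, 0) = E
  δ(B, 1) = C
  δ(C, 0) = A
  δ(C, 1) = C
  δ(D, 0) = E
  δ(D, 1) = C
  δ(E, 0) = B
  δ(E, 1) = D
01, 11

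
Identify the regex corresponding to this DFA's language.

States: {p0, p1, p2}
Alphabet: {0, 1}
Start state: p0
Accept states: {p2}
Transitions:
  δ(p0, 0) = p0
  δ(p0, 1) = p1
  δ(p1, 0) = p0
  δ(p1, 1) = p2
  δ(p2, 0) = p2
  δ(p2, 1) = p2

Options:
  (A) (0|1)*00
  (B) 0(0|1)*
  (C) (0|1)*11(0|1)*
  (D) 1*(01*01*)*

Check each option against the DFA on short strings; one disagreement eliminates an option:
  (A) (0|1)*00: on '00' the DFA goes p0 → p0 → p0 and rejects (p0 ∉ Accept), but the regex matches it → eliminate
  (B) 0(0|1)*: on '0' the DFA goes p0 → p0 and rejects (p0 ∉ Accept), but the regex matches it → eliminate
  (C) (0|1)*11(0|1)*: agrees with the DFA on every string of length ≤ 6
  (D) 1*(01*01*)*: on ε the DFA stays in p0 and rejects (p0 ∉ Accept), but the regex matches it → eliminate
Only (C) is consistent with the DFA.
(C) (0|1)*11(0|1)*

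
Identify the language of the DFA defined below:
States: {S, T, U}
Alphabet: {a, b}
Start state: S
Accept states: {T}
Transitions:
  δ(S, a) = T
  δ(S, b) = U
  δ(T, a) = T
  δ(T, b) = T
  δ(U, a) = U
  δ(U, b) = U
Testing a few strings:
  'aaa' → accept
  'a' → accept
  'b' → reject
  'baa' → reject
State roles: S=no input read; T=started with a; U=started with b (dead)
All strings over {a,b} starting with a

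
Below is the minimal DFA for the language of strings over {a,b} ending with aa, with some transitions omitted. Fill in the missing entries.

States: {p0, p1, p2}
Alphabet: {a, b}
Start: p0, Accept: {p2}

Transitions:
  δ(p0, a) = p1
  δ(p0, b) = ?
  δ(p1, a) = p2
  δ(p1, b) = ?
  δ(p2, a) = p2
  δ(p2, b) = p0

From the language and accept set, identify what each state tracks — p0: last symbol not a; p1: one trailing a; p2: two trailing a's.
Each missing δ(q, a) is the state matching the new tracked value after reading a.
δ(p0, b) = p0; δ(p1, b) = p0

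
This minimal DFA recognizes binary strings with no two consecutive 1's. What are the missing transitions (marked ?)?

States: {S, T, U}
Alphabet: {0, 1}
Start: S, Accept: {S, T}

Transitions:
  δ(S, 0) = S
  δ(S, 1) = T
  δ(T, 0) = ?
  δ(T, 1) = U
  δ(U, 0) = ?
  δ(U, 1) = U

From the language and accept set, identify what each state tracks — S: last symbol not 1 (ok); T: last symbol 1 (ok); U: saw 11 (dead).
Each missing δ(q, a) is the state matching the new tracked value after reading a.
δ(T, 0) = S; δ(U, 0) = U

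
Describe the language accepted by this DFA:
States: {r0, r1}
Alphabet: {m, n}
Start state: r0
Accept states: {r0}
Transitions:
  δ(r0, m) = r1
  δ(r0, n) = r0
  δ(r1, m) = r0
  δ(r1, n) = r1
Testing a few strings:
  'n' → accept
  'm' → reject
  'nn' → accept
  'nmm' → accept
State roles: r0=even number of m's so far; r1=odd number of m's so far
All strings over {m,n} with an even number of m's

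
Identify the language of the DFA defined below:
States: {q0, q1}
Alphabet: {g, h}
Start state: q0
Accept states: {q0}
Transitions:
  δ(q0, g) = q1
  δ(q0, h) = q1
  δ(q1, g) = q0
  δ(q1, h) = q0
Testing a few strings:
  'gh' → accept
  'g' → reject
  'hhg' → reject
  'ghg' → reject
State roles: q0=even length so far; q1=odd length so far
All strings over {g,h} of even length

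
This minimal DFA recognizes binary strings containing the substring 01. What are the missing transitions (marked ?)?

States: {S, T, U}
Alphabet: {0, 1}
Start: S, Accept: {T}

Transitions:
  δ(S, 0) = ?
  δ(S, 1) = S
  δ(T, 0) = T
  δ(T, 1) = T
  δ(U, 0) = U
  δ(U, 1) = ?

From the language and accept set, identify what each state tracks — S: no 0 seen yet; T: substring 01 seen; U: seen a 0, waiting for 1.
Each missing δ(q, a) is the state matching the new tracked value after reading a.
δ(S, 0) = U; δ(U, 1) = T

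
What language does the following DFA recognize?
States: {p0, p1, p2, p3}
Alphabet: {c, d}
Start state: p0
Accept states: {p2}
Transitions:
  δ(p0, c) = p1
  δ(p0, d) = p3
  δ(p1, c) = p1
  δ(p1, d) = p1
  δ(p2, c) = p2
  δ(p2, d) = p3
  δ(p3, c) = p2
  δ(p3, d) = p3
Testing a few strings:
  'cdcc' → reject
  'd' → reject
  'dcc' → accept
  'ddc' → accept
State roles: p0=no input read; p1=started with c (dead); p2=started with d, last symbol c; p3=started with d, last symbol d
All strings over {c,d} that start with d and end with c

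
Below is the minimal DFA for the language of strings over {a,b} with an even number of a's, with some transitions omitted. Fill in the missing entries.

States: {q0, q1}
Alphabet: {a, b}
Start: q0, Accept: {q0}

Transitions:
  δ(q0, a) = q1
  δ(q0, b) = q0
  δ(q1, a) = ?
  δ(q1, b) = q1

From the language and accept set, identify what each state tracks — q0: even number of a's so far; q1: odd number of a's so far.
Each missing δ(q, a) is the state matching the new tracked value after reading a.
δ(q1, a) = q0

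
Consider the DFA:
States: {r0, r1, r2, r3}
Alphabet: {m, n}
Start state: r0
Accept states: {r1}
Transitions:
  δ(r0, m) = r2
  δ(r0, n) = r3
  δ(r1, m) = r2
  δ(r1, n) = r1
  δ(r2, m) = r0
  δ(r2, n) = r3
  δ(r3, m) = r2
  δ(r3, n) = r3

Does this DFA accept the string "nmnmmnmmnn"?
Processing string "nmnmmnmmnn":
  r0 --n--> r3
  r3 --m--> r2
  r2 --n--> r3
  r3 --m--> r2
  r2 --m--> r0
  r0 --n--> r3
  r3 --m--> r2
  r2 --m--> r0
  r0 --n--> r3
  r3 --n--> r3
Final state: r3
Accept states: {r1}
No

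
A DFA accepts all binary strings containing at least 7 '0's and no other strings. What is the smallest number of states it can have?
By Myhill–Nerode, count the distinguishable equivalence classes: 8 classes — having seen 0, 1, …, 6, or ≥7 copies of '0'; any two classes i < j (j ≤ 7) are distinguished by the string 0^(7−j), which takes class j to 7 copies (accepted) but leaves class i below 7 (rejected).
8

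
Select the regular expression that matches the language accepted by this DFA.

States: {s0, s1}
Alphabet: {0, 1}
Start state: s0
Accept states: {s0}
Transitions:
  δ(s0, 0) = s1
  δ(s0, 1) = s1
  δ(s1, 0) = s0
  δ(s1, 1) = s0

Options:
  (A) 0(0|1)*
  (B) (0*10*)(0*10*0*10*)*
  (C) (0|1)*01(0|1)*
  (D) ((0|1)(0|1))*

Check each option against the DFA on short strings; one disagreement eliminates an option:
  (A) 0(0|1)*: on ε the DFA stays in s0 and accepts (s0 ∈ Accept), but the regex does not match it → eliminate
  (B) (0*10*)(0*10*0*10*)*: on ε the DFA stays in s0 and accepts (s0 ∈ Accept), but the regex does not match it → eliminate
  (C) (0|1)*01(0|1)*: on ε the DFA stays in s0 and accepts (s0 ∈ Accept), but the regex does not match it → eliminate
  (D) ((0|1)(0|1))*: agrees with the DFA on every string of length ≤ 6
Only (D) is consistent with the DFA.
(D) ((0|1)(0|1))*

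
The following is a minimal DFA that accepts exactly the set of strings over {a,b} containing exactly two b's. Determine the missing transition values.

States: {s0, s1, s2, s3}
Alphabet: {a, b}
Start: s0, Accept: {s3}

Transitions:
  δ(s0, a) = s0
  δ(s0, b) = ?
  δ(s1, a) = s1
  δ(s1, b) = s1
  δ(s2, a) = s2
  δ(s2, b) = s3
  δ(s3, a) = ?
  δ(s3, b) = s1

From the language and accept set, identify what each state tracks — s0: zero b's; s1: ≥ three b's (dead); s2: one b; s3: two b's.
Each missing δ(q, a) is the state matching the new tracked value after reading a.
δ(s0, b) = s2; δ(s3, a) = s3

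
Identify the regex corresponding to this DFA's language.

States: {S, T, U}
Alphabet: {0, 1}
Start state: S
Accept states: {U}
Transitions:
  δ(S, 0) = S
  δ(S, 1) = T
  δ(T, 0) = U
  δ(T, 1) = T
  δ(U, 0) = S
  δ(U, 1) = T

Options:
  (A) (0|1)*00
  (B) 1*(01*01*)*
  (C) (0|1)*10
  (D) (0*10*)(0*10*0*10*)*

Check each option against the DFA on short strings; one disagreement eliminates an option:
  (A) (0|1)*00: on '00' the DFA goes S → S → S and rejects (S ∉ Accept), but the regex matches it → eliminate
  (B) 1*(01*01*)*: on ε the DFA stays in S and rejects (S ∉ Accept), but the regex matches it → eliminate
  (C) (0|1)*10: agrees with the DFA on every string of length ≤ 6
  (D) (0*10*)(0*10*0*10*)*: on '1' the DFA goes S → T and rejects (T ∉ Accept), but the regex matches it → eliminate
Only (C) is consistent with the DFA.
(C) (0|1)*10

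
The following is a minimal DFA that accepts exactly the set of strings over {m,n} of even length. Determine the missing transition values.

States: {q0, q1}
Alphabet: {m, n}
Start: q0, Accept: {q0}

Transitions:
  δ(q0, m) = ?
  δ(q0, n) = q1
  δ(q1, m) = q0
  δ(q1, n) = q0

From the language and accept set, identify what each state tracks — q0: even length so far; q1: odd length so far.
Each missing δ(q, a) is the state matching the new tracked value after reading a.
δ(q0, m) = q1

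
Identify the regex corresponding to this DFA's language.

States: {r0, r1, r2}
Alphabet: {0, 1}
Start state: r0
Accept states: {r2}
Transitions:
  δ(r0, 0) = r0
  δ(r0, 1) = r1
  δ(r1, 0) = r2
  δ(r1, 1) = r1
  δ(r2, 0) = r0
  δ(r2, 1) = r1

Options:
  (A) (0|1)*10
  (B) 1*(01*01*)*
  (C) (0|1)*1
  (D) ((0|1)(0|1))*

Check each option against the DFA on short strings; one disagreement eliminates an option:
  (A) (0|1)*10: agrees with the DFA on every string of length ≤ 6
  (B) 1*(01*01*)*: on ε the DFA stays in r0 and rejects (r0 ∉ Accept), but the regex matches it → eliminate
  (C) (0|1)*1: on '1' the DFA goes r0 → r1 and rejects (r1 ∉ Accept), but the regex matches it → eliminate
  (D) ((0|1)(0|1))*: on ε the DFA stays in r0 and rejects (r0 ∉ Accept), but the regex matches it → eliminate
Only (A) is consistent with the DFA.
(A) (0|1)*10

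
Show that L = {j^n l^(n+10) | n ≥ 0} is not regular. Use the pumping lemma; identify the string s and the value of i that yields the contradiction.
Assume L is regular with pumping length p. Idea: pumping the j-block breaks the fixed offset of 10.
Choose s = j^p l^(p+10) ∈ L. By the pumping lemma, s = xyz with |xy| ≤ p, |y| > 0, so y = j^k with k ≥ 1. Then xy²z = j^(p+k) l^(p+10). For this to be in L we would need p+10 = (p+k)+10, i.e. k = 0, contradicting k ≥ 1. So xy²z ∉ L.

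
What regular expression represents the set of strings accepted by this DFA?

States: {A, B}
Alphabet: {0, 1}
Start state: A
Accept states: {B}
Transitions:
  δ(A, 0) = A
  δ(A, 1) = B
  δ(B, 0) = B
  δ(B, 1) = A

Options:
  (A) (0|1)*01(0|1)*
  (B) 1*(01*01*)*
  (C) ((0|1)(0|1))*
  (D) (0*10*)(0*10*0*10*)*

Check each option against the DFA on short strings; one disagreement eliminates an option:
  (A) (0|1)*01(0|1)*: on '1' the DFA goes A → B and accepts (B ∈ Accept), but the regex does not match it → eliminate
  (B) 1*(01*01*)*: on ε the DFA stays in A and rejects (A ∉ Accept), but the regex matches it → eliminate
  (C) ((0|1)(0|1))*: on ε the DFA stays in A and rejects (A ∉ Accept), but the regex matches it → eliminate
  (D) (0*10*)(0*10*0*10*)*: agrees with the DFA on every string of length ≤ 6
Only (D) is consistent with the DFA.
(D) (0*10*)(0*10*0*10*)*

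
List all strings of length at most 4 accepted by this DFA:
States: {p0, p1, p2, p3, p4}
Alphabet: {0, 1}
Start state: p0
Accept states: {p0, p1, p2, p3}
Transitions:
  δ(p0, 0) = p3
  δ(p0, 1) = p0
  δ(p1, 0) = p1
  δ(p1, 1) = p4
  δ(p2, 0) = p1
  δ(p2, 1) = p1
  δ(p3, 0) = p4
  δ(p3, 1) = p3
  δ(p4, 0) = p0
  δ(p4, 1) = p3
ε, 0, 1, 01, 10, 11, 000, 001, 011, 101, 110, 111, 0000, 0001, 0011, 0100, 0101, 0111, 1000, 1001, 1011, 1101, 1110, 1111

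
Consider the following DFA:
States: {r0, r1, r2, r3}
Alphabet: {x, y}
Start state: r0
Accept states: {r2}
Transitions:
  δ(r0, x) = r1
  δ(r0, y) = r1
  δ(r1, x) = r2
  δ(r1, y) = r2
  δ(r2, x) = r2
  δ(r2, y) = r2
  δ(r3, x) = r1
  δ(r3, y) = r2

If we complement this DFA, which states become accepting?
Complement accept states = All states \ Original accept states
= {r0, r1, r2, r3} \ {r2}
{r0, r1, r3}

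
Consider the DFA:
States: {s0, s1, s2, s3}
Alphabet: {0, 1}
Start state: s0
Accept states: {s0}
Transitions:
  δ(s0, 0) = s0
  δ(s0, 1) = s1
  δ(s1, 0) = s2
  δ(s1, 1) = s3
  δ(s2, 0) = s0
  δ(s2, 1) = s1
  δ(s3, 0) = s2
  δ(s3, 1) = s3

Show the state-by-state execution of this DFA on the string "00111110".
read '0': s0 → s0
  read '0': s0 → s0
  read '1': s0 → s1
  read '1': s1 → s3
  read '1': s3 → s3
  read '1': s3 → s3
  read '1': s3 → s3
  read '0': s3 → s2
s0 -> s0 -> s0 -> s1 -> s3 -> s3 -> s3 -> s3 -> s2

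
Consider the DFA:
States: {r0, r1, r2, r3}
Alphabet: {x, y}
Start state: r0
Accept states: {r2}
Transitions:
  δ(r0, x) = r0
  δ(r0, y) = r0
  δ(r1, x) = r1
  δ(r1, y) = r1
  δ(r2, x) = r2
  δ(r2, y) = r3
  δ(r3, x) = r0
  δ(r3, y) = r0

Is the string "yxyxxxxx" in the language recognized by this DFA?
Processing string "yxyxxxxx":
  r0 --y--> r0
  r0 --x--> r0
  r0 --y--> r0
  r0 --x--> r0
  r0 --x--> r0
  r0 --x--> r0
  r0 --x--> r0
  r0 --x--> r0
Final state: r0
Accept states: {r2}
No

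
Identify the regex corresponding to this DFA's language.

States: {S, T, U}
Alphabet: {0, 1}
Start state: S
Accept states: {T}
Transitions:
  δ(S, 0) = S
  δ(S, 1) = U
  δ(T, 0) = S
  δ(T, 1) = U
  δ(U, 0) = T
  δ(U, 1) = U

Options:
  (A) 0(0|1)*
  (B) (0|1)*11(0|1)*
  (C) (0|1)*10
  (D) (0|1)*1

Check each option against the DFA on short strings; one disagreement eliminates an option:
  (A) 0(0|1)*: on '0' the DFA goes S → S and rejects (S ∉ Accept), but the regex matches it → eliminate
  (B) (0|1)*11(0|1)*: on '10' the DFA goes S → U → T and accepts (T ∈ Accept), but the regex does not match it → eliminate
  (C) (0|1)*10: agrees with the DFA on every string of length ≤ 6
  (D) (0|1)*1: on '1' the DFA goes S → U and rejects (U ∉ Accept), but the regex matches it → eliminate
Only (C) is consistent with the DFA.
(C) (0|1)*10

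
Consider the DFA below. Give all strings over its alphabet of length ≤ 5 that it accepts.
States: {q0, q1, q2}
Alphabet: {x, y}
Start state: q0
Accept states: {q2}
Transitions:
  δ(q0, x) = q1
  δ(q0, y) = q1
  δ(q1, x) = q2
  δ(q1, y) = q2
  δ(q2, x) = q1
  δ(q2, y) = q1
xx, xy, yx, yy, xxxx, xxxy, xxyx, xxyy, xyxx, xyxy, xyyx, xyyy, yxxx, yxxy, yxyx, yxyy, yyxx, yyxy, yyyx, yyyy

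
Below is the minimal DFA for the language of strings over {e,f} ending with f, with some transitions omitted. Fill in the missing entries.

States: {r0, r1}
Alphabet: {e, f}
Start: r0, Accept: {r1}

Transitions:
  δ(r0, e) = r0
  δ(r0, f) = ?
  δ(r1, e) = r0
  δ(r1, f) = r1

From the language and accept set, identify what each state tracks — r0: last symbol not f; r1: last symbol is f.
Each missing δ(q, a) is the state matching the new tracked value after reading a.
δ(r0, f) = r1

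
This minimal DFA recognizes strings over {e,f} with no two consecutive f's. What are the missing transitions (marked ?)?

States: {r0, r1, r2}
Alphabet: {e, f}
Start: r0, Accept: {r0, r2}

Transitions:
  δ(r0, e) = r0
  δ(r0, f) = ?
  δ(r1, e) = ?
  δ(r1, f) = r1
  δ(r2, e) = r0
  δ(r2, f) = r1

From the language and accept set, identify what each state tracks — r0: last symbol not f (ok); r1: saw ff (dead); r2: last symbol f (ok).
Each missing δ(q, a) is the state matching the new tracked value after reading a.
δ(r0, f) = r2; δ(r1, e) = r1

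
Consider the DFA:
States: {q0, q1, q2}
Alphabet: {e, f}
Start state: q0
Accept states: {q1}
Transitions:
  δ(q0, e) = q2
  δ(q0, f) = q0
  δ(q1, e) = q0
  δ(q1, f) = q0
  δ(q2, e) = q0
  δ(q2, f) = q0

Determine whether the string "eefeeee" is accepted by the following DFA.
Processing string "eefeeee":
  q0 --e--> q2
  q2 --e--> q0
  q0 --f--> q0
  q0 --e--> q2
  q2 --e--> q0
  q0 --e--> q2
  q2 --e--> q0
Final state: q0
Accept states: {q1}
No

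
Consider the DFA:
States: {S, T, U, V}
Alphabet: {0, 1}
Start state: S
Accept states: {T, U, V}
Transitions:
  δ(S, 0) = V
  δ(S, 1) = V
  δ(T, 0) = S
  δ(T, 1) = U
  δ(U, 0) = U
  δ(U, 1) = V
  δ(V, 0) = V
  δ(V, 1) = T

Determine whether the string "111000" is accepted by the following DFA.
Processing string "111000":
  S --1--> V
  V --1--> T
  T --1--> U
  U --0--> U
  U --0--> U
  U --0--> U
Final state: U
Accept states: {T, U, V}
Yes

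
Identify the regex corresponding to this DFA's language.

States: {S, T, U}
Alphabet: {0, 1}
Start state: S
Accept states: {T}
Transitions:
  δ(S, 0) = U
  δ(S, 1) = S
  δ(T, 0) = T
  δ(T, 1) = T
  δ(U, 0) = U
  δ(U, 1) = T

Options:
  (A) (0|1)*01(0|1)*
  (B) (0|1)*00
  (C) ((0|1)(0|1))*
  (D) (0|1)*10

Check each option against the DFA on short strings; one disagreement eliminates an option:
  (A) (0|1)*01(0|1)*: agrees with the DFA on every string of length ≤ 6
  (B) (0|1)*00: on '00' the DFA goes S → U → U and rejects (U ∉ Accept), but the regex matches it → eliminate
  (C) ((0|1)(0|1))*: on ε the DFA stays in S and rejects (S ∉ Accept), but the regex matches it → eliminate
  (D) (0|1)*10: on '01' the DFA goes S → U → T and accepts (T ∈ Accept), but the regex does not match it → eliminate
Only (A) is consistent with the DFA.
(A) (0|1)*01(0|1)*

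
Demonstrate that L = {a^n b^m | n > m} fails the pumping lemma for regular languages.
Assume L is regular with pumping length p. Idea: pumping down the a-block drops the a-count to at most the b-count.
Choose s = a^(p+1) b^p ∈ L (|s| = 2p+1 ≥ p). By the pumping lemma, s = xyz with |xy| ≤ p, |y| > 0, so y = a^k with k ≥ 1. Take i = 0: xz = a^(p+1−k) b^p. Since k ≥ 1, p+1−k ≤ p, so the number of a's is no longer strictly greater than the number of b's, hence xz ∉ L.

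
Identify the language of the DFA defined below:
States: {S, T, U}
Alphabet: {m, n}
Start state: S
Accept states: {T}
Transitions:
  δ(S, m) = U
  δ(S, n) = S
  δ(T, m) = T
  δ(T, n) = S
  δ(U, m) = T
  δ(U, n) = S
Testing a few strings:
  'nm' → reject
  'nnn' → reject
  'mn' → reject
  'm' → reject
State roles: S=last symbol not m; T=two trailing m's; U=one trailing m
All strings over {m,n} ending with mm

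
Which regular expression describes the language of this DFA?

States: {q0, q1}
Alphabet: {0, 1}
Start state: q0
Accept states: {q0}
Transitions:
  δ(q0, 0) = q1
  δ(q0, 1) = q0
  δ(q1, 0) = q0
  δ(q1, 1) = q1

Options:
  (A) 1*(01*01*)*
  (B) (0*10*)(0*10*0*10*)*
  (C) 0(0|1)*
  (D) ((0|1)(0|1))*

Check each option against the DFA on short strings; one disagreement eliminates an option:
  (A) 1*(01*01*)*: agrees with the DFA on every string of length ≤ 6
  (B) (0*10*)(0*10*0*10*)*: on ε the DFA stays in q0 and accepts (q0 ∈ Accept), but the regex does not match it → eliminate
  (C) 0(0|1)*: on ε the DFA stays in q0 and accepts (q0 ∈ Accept), but the regex does not match it → eliminate
  (D) ((0|1)(0|1))*: on '1' the DFA goes q0 → q0 and accepts (q0 ∈ Accept), but the regex does not match it → eliminate
Only (A) is consistent with the DFA.
(A) 1*(01*01*)*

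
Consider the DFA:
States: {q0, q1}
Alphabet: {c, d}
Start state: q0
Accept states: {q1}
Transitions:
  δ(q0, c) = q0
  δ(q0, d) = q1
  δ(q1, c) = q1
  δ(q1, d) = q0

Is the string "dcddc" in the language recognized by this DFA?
Processing string "dcddc":
  q0 --d--> q1
  q1 --c--> q1
  q1 --d--> q0
  q0 --d--> q1
  q1 --c--> q1
Final state: q1
Accept states: {q1}
Yes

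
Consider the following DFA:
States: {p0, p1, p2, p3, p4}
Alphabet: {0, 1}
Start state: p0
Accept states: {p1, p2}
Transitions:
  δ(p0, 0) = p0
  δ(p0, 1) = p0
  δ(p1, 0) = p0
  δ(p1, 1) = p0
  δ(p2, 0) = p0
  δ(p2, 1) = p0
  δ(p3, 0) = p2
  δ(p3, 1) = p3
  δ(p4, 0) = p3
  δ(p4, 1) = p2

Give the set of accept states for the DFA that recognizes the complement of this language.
Complement accept states = All states \ Original accept states
= {p0, p1, p2, p3, p4} \ {p1, p2}
{p0, p3, p4}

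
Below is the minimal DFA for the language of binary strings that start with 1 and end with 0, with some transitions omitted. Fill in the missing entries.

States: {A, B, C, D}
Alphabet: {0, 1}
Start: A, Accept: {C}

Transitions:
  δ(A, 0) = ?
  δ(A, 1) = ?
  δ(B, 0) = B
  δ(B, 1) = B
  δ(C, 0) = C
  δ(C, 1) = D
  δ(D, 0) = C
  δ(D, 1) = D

From the language and accept set, identify what each state tracks — A: no input read; B: started with 0 (dead); C: started with 1, last symbol 0; D: started with 1, last symbol 1.
Each missing δ(q, a) is the state matching the new tracked value after reading a.
δ(A, 0) = B; δ(A, 1) = D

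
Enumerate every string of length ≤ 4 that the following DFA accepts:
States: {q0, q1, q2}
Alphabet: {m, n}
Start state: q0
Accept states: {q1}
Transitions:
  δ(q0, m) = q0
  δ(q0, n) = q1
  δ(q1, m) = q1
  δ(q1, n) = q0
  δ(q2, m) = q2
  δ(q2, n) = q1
n, mn, nm, mmn, mnm, nmm, nnn, mmmn, mmnm, mnmm, mnnn, nmmm, nmnn, nnmn, nnnm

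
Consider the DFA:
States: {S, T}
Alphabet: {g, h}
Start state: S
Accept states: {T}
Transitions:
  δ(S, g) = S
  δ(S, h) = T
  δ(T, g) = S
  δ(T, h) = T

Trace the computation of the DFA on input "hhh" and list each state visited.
read 'h': S → T
  read 'h': T → T
  read 'h': T → T
S -> T -> T -> T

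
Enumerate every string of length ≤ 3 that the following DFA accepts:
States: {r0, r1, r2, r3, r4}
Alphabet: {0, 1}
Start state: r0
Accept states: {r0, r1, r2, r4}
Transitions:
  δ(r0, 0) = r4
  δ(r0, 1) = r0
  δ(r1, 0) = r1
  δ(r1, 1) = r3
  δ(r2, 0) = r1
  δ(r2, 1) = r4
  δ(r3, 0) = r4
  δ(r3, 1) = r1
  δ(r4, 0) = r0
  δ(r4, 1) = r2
ε, 0, 1, 00, 01, 10, 11, 000, 001, 010, 011, 100, 101, 110, 111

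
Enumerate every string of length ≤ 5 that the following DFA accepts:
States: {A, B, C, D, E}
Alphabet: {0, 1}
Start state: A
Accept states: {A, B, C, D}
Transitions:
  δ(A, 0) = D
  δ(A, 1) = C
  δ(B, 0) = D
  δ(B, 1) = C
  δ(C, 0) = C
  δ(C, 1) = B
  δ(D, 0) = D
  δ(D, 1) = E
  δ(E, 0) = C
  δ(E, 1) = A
ε, 0, 1, 00, 10, 11, 000, 010, 011, 100, 101, 110, 111, 0000, 0010, 0011, 0100, 0101, 0110, 0111, 1000, 1001, 1010, 1011, 1100, 1110, 1111, 00000, 00010, 00011, 00100, 00101, 00110, 00111, 01000, 01001, 01010, 01011, 01100, 01110, 01111, 10000, 10001, 10010, 10011, 10100, 10110, 10111, 11000, 11010, 11011, 11100, 11101, 11110, 11111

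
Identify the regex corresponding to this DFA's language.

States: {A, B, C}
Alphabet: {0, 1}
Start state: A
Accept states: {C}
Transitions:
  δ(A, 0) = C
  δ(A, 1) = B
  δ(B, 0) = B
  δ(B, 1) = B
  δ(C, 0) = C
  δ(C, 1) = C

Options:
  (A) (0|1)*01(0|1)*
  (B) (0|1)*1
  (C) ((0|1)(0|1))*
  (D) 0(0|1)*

Check each option against the DFA on short strings; one disagreement eliminates an option:
  (A) (0|1)*01(0|1)*: on '0' the DFA goes A → C and accepts (C ∈ Accept), but the regex does not match it → eliminate
  (B) (0|1)*1: on '0' the DFA goes A → C and accepts (C ∈ Accept), but the regex does not match it → eliminate
  (C) ((0|1)(0|1))*: on ε the DFA stays in A and rejects (A ∉ Accept), but the regex matches it → eliminate
  (D) 0(0|1)*: agrees with the DFA on every string of length ≤ 6
Only (D) is consistent with the DFA.
(D) 0(0|1)*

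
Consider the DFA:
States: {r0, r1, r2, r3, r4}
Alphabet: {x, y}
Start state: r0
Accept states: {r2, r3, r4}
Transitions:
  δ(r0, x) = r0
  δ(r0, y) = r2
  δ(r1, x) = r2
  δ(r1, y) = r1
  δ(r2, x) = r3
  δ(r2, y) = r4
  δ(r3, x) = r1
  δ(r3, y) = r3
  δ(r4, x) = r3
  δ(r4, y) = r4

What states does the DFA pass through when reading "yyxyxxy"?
read 'y': r0 → r2
  read 'y': r2 → r4
  read 'x': r4 → r3
  read 'y': r3 → r3
  read 'x': r3 → r1
  read 'x': r1 → r2
  read 'y': r2 → r4
r0 -> r2 -> r4 -> r3 -> r3 -> r1 -> r2 -> r4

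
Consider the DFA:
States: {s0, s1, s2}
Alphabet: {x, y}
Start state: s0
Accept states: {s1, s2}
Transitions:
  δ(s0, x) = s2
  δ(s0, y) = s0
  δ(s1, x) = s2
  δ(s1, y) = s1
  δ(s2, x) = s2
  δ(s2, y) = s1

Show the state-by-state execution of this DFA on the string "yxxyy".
read 'y': s0 → s0
  read 'x': s0 → s2
  read 'x': s2 → s2
  read 'y': s2 → s1
  read 'y': s1 → s1
s0 -> s0 -> s2 -> s2 -> s1 -> s1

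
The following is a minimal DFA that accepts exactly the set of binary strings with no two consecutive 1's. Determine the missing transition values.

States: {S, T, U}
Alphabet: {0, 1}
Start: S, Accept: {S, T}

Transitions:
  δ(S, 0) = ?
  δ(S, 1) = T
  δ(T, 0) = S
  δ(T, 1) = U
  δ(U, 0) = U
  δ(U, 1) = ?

From the language and accept set, identify what each state tracks — S: last symbol not 1 (ok); T: last symbol 1 (ok); U: saw 11 (dead).
Each missing δ(q, a) is the state matching the new tracked value after reading a.
δ(S, 0) = S; δ(U, 1) = U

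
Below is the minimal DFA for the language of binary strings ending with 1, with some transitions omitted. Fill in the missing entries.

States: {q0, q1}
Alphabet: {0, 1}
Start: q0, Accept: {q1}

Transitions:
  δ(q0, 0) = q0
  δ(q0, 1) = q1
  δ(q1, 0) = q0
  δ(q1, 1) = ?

From the language and accept set, identify what each state tracks — q0: last symbol not 1; q1: last symbol is 1.
Each missing δ(q, a) is the state matching the new tracked value after reading a.
δ(q1, 1) = q1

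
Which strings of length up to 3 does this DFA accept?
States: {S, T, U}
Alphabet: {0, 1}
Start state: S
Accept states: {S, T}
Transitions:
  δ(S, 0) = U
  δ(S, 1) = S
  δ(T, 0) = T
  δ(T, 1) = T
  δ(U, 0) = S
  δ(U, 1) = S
ε, 1, 00, 01, 11, 001, 011, 100, 101, 111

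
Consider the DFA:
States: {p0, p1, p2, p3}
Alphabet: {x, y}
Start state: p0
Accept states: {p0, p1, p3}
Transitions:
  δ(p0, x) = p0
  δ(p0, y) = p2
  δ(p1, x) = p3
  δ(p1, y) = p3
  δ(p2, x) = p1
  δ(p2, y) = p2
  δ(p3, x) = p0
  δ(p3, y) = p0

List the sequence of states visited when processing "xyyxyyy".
read 'x': p0 → p0
  read 'y': p0 → p2
  read 'y': p2 → p2
  read 'x': p2 → p1
  read 'y': p1 → p3
  read 'y': p3 → p0
  read 'y': p0 → p2
p0 -> p0 -> p2 -> p2 -> p1 -> p3 -> p0 -> p2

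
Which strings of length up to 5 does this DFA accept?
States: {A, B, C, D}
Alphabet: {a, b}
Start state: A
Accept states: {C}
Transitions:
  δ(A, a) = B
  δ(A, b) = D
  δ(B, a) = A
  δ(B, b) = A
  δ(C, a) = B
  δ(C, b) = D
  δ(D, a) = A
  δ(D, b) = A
None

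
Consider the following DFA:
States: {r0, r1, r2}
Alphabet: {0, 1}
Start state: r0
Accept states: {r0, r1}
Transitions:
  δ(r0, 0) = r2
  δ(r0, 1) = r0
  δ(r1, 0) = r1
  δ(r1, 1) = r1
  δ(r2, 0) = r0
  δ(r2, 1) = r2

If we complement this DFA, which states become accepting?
Complement accept states = All states \ Original accept states
= {r0, r1, r2} \ {r0, r1}
{r2}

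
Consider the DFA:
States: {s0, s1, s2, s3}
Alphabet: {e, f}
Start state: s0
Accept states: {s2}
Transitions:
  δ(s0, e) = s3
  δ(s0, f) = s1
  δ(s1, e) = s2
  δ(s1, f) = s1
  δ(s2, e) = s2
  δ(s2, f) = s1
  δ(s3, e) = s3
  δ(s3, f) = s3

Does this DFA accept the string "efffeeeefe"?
Processing string "efffeeeefe":
  s0 --e--> s3
  s3 --f--> s3
  s3 --f--> s3
  s3 --f--> s3
  s3 --e--> s3
  s3 --e--> s3
  s3 --e--> s3
  s3 --e--> s3
  s3 --f--> s3
  s3 --e--> s3
Final state: s3
Accept states: {s2}
No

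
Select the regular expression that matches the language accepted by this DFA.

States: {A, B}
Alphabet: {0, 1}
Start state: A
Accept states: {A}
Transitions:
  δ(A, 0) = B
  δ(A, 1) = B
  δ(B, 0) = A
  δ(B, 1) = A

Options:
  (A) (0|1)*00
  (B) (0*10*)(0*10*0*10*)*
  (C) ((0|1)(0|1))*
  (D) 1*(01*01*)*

Check each option against the DFA on short strings; one disagreement eliminates an option:
  (A) (0|1)*00: on ε the DFA stays in A and accepts (A ∈ Accept), but the regex does not match it → eliminate
  (B) (0*10*)(0*10*0*10*)*: on ε the DFA stays in A and accepts (A ∈ Accept), but the regex does not match it → eliminate
  (C) ((0|1)(0|1))*: agrees with the DFA on every string of length ≤ 6
  (D) 1*(01*01*)*: on '1' the DFA goes A → B and rejects (B ∉ Accept), but the regex matches it → eliminate
Only (C) is consistent with the DFA.
(C) ((0|1)(0|1))*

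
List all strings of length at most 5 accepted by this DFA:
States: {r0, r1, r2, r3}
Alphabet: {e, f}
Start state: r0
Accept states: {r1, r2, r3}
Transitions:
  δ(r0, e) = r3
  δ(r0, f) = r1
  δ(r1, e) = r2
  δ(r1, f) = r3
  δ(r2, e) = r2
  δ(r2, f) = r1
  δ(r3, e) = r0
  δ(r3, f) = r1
e, f, ef, fe, ff, eee, eef, efe, eff, fee, fef, fff, eeef, eefe, eeff, efee, efef, efff, feee, feef, fefe, feff, ffee, ffef, fffe, ffff, eeeee, eeeef, eeefe, eeeff, eefee, eefef, eefff, efeee, efeef, efefe, efeff, effee, effef, efffe, effff, feeee, feeef, feefe, feeff, fefee, fefef, fefff, ffeef, ffefe, ffeff, fffee, fffef, fffff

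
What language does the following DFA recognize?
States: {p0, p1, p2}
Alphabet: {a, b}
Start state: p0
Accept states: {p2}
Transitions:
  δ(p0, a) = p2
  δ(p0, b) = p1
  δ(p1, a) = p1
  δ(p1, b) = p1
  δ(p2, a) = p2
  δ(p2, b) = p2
Testing a few strings:
  'baa' → reject
  'ba' → reject
  'aaa' → accept
  'aab' → accept
State roles: p0=no input read; p1=started with b (dead); p2=started with a
All strings over {a,b} starting with a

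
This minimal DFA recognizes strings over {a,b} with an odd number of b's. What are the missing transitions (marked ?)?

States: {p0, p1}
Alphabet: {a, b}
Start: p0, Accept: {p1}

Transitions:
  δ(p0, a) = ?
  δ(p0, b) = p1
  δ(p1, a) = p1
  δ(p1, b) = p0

From the language and accept set, identify what each state tracks — p0: even number of b's so far; p1: odd number of b's so far.
Each missing δ(q, a) is the state matching the new tracked value after reading a.
δ(p0, a) = p0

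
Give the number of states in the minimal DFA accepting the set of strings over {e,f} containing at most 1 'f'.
By Myhill–Nerode, count the distinguishable equivalence classes: 3 classes — having seen 0, 1, or >1 copies of 'f'; counts 0 through 1 are accepting and >1 is dead.
3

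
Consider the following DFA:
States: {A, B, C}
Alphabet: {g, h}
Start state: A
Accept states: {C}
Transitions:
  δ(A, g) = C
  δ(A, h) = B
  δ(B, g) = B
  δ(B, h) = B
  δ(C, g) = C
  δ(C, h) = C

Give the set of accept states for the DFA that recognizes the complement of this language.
Complement accept states = All states \ Original accept states
= {A, B, C} \ {C}
{A, B}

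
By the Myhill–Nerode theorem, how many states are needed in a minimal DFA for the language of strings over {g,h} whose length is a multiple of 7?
By Myhill–Nerode, count the distinguishable equivalence classes: 7 classes — one per residue of the length mod 7; class i is distinguished from class j by any string of length (7 − i) mod 7.
7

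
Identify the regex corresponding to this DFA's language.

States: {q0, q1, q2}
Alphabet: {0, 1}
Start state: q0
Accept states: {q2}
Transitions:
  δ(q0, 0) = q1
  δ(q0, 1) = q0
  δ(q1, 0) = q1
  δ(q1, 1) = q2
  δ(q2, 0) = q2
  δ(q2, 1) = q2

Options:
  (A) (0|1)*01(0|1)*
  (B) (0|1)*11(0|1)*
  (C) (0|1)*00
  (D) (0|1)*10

Check each option against the DFA on short strings; one disagreement eliminates an option:
  (A) (0|1)*01(0|1)*: agrees with the DFA on every string of length ≤ 6
  (B) (0|1)*11(0|1)*: on '01' the DFA goes q0 → q1 → q2 and accepts (q2 ∈ Accept), but the regex does not match it → eliminate
  (C) (0|1)*00: on '00' the DFA goes q0 → q1 → q1 and rejects (q1 ∉ Accept), but the regex matches it → eliminate
  (D) (0|1)*10: on '01' the DFA goes q0 → q1 → q2 and accepts (q2 ∈ Accept), but the regex does not match it → eliminate
Only (A) is consistent with the DFA.
(A) (0|1)*01(0|1)*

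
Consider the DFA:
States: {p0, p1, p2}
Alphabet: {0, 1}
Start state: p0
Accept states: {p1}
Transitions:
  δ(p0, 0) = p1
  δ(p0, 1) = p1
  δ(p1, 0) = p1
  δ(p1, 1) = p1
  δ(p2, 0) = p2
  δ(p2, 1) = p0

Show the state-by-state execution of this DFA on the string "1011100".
read '1': p0 → p1
  read '0': p1 → p1
  read '1': p1 → p1
  read '1': p1 → p1
  read '1': p1 → p1
  read '0': p1 → p1
  read '0': p1 → p1
p0 -> p1 -> p1 -> p1 -> p1 -> p1 -> p1 -> p1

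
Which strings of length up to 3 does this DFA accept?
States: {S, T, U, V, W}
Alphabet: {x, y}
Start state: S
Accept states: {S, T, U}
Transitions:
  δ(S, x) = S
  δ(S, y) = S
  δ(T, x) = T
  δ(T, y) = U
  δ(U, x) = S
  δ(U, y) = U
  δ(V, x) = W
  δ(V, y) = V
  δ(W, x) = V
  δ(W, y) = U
ε, x, y, xx, xy, yx, yy, xxx, xxy, xyx, xyy, yxx, yxy, yyx, yyy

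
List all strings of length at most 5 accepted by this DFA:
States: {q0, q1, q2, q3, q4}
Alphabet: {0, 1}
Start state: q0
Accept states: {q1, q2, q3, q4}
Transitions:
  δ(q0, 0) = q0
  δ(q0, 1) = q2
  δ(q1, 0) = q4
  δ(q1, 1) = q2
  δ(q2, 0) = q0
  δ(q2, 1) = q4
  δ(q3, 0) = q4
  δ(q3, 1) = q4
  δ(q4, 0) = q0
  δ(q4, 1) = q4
1, 01, 11, 001, 011, 101, 111, 0001, 0011, 0101, 0111, 1001, 1011, 1101, 1111, 00001, 00011, 00101, 00111, 01001, 01011, 01101, 01111, 10001, 10011, 10101, 10111, 11001, 11011, 11101, 11111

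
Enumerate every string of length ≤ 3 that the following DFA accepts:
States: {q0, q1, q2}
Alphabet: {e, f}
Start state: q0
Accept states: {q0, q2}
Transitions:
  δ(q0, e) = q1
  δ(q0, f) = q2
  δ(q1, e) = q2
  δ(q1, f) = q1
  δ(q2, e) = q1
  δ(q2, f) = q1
ε, f, ee, efe, fee, ffe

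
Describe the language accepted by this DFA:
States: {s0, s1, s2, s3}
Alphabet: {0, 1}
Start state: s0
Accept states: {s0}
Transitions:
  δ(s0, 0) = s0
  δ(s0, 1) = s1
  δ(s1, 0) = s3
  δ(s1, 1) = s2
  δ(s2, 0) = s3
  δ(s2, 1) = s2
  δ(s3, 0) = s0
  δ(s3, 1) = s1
Testing a few strings:
  '110' → reject
  '001' → reject
  '00' → accept
  '011' → reject
State roles: s0=value ≡ 0 (mod 4); s1=value ≡ 1 (mod 4); s2=value ≡ 3 (mod 4); s3=value ≡ 2 (mod 4)
All binary strings representing a multiple of 4 (read in base 2; leading zeros allowed and ε counts as 0)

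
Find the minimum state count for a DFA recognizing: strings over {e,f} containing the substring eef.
By Myhill–Nerode, count the distinguishable equivalence classes: 4 classes — one per longest suffix of the input that is a prefix of 'eef' (lengths 0 through 2), plus an absorbing 'already seen eef' class.
4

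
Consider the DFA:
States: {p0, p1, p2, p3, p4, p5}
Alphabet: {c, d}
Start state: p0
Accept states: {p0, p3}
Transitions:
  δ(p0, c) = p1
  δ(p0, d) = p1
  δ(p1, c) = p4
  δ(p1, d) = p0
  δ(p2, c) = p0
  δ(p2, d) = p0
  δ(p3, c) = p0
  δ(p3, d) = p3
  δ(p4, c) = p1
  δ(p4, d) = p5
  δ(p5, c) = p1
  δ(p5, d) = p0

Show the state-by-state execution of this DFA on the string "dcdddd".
read 'd': p0 → p1
  read 'c': p1 → p4
  read 'd': p4 → p5
  read 'd': p5 → p0
  read 'd': p0 → p1
  read 'd': p1 → p0
p0 -> p1 -> p4 -> p5 -> p0 -> p1 -> p0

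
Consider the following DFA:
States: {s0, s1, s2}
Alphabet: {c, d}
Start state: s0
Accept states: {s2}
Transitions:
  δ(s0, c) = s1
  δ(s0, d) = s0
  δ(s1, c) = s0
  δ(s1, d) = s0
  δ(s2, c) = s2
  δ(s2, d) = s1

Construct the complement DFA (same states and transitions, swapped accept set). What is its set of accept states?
Complement accept states = All states \ Original accept states
= {s0, s1, s2} \ {s2}
{s0, s1}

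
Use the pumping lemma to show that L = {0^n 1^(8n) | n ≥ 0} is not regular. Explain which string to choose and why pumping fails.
Assume L is regular with pumping length p. Idea: pumping the 0-block breaks the 1:8 ratio.
Choose s = 0^p 1^(8p) (length 9p ≥ p). By the pumping lemma, s = xyz with |xy| ≤ p, |y| > 0, so y = 0^k with k ≥ 1. Then xy²z = 0^(p+k) 1^(8p). For this to be in L we would need 8p = 8(p+k), i.e. 8k = 0, contradicting k ≥ 1. So xy²z ∉ L.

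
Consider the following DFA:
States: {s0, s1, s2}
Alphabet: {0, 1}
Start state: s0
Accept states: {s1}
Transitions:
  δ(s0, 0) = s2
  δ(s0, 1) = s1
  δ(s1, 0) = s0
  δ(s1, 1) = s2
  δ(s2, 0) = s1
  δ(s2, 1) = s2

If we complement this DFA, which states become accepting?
Complement accept states = All states \ Original accept states
= {s0, s1, s2} \ {s1}
{s0, s2}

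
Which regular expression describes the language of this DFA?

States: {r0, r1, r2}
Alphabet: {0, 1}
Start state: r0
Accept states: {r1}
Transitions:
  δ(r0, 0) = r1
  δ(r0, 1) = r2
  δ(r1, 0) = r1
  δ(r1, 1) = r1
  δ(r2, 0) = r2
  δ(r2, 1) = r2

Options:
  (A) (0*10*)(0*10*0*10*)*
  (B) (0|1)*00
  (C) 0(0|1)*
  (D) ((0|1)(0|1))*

Check each option against the DFA on short strings; one disagreement eliminates an option:
  (A) (0*10*)(0*10*0*10*)*: on '0' the DFA goes r0 → r1 and accepts (r1 ∈ Accept), but the regex does not match it → eliminate
  (B) (0|1)*00: on '0' the DFA goes r0 → r1 and accepts (r1 ∈ Accept), but the regex does not match it → eliminate
  (C) 0(0|1)*: agrees with the DFA on every string of length ≤ 6
  (D) ((0|1)(0|1))*: on ε the DFA stays in r0 and rejects (r0 ∉ Accept), but the regex matches it → eliminate
Only (C) is consistent with the DFA.
(C) 0(0|1)*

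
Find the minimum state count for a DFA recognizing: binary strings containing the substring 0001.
By Myhill–Nerode, count the distinguishable equivalence classes: 5 classes — one per longest suffix of the input that is a prefix of '0001' (lengths 0 through 3), plus an absorbing 'already seen 0001' class.
5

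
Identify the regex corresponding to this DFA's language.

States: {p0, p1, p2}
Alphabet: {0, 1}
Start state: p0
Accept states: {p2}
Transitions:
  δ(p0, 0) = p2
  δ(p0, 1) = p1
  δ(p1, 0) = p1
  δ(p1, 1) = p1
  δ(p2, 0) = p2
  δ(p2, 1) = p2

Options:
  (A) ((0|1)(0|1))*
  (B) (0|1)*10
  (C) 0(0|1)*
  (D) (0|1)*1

Check each option against the DFA on short strings; one disagreement eliminates an option:
  (A) ((0|1)(0|1))*: on ε the DFA stays in p0 and rejects (p0 ∉ Accept), but the regex matches it → eliminate
  (B) (0|1)*10: on '0' the DFA goes p0 → p2 and accepts (p2 ∈ Accept), but the regex does not match it → eliminate
  (C) 0(0|1)*: agrees with the DFA on every string of length ≤ 6
  (D) (0|1)*1: on '0' the DFA goes p0 → p2 and accepts (p2 ∈ Accept), but the regex does not match it → eliminate
Only (C) is consistent with the DFA.
(C) 0(0|1)*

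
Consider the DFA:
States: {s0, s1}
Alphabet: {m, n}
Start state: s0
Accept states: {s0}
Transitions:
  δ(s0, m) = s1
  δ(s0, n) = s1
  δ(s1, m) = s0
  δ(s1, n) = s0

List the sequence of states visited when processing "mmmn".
read 'm': s0 → s1
  read 'm': s1 → s0
  read 'm': s0 → s1
  read 'n': s1 → s0
s0 -> s1 -> s0 -> s1 -> s0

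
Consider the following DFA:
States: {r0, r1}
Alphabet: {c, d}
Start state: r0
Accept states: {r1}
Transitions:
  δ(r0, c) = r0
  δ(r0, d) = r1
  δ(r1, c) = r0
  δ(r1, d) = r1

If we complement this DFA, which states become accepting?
Complement accept states = All states \ Original accept states
= {r0, r1} \ {r1}
{r0}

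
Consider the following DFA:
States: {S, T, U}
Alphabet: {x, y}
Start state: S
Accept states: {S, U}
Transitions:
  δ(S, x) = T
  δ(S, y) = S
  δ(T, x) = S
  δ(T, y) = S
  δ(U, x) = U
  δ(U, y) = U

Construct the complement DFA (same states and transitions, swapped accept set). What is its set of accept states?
Complement accept states = All states \ Original accept states
= {S, T, U} \ {S, U}
{T}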